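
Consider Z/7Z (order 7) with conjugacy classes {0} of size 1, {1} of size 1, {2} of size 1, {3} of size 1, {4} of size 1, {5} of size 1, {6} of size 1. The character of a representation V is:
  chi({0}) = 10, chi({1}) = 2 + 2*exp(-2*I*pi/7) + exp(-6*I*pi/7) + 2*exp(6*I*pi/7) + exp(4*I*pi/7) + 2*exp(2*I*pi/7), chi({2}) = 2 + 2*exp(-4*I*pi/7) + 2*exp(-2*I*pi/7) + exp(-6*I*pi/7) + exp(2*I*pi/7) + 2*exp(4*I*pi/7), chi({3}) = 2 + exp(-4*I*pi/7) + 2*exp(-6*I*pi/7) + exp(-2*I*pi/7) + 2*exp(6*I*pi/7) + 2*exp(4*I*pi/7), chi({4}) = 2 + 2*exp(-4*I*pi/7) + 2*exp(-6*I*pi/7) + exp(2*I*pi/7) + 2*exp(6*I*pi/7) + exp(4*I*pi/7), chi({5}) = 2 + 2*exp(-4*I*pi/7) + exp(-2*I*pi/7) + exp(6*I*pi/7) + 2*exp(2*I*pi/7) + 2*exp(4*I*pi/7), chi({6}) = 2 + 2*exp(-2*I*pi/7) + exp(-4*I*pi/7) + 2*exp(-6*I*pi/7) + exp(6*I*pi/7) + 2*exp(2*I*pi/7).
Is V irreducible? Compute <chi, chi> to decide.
Not irreducible (reducible): <chi, chi> = 18 > 1.

Explanation: <chi, chi> = (1/|G|) sum_C |C| * |chi(C)|^2 = (1/7)[1*|10|^2 + 1*|2 + 2*exp(-2*I*pi/7) + exp(-6*I*pi/7) + 2*exp(6*I*pi/7) + exp(4*I*pi/7) + 2*exp(2*I*pi/7)|^2 + 1*|2 + 2*exp(-4*I*pi/7) + 2*exp(-2*I*pi/7) + exp(-6*I*pi/7) + exp(2*I*pi/7) + 2*exp(4*I*pi/7)|^2 + 1*|2 + exp(-4*I*pi/7) + 2*exp(-6*I*pi/7) + exp(-2*I*pi/7) + 2*exp(6*I*pi/7) + 2*exp(4*I*pi/7)|^2 + 1*|2 + 2*exp(-4*I*pi/7) + 2*exp(-6*I*pi/7) + exp(2*I*pi/7) + 2*exp(6*I*pi/7) + exp(4*I*pi/7)|^2 + 1*|2 + 2*exp(-4*I*pi/7) + exp(-2*I*pi/7) + exp(6*I*pi/7) + 2*exp(2*I*pi/7) + 2*exp(4*I*pi/7)|^2 + 1*|2 + 2*exp(-2*I*pi/7) + exp(-4*I*pi/7) + 2*exp(-6*I*pi/7) + exp(6*I*pi/7) + 2*exp(2*I*pi/7)|^2]
  = (1/7)[(100) + (18 + 13*exp(-4*I*pi/7) + 14*exp(-2*I*pi/7) + 14*exp(-6*I*pi/7) + 14*exp(6*I*pi/7) + 14*exp(2*I*pi/7) + 13*exp(4*I*pi/7)) + (18 + 14*exp(-4*I*pi/7) + 14*exp(-2*I*pi/7) + 13*exp(-6*I*pi/7) + 13*exp(6*I*pi/7) + 14*exp(2*I*pi/7) + 14*exp(4*I*pi/7)) + (18 + 14*exp(-4*I*pi/7) + 13*exp(-2*I*pi/7) + 14*exp(-6*I*pi/7) + 14*exp(6*I*pi/7) + 13*exp(2*I*pi/7) + 14*exp(4*I*pi/7)) + (18 + 14*exp(-4*I*pi/7) + 13*exp(-2*I*pi/7) + 14*exp(-6*I*pi/7) + 14*exp(6*I*pi/7) + 13*exp(2*I*pi/7) + 14*exp(4*I*pi/7)) + (18 + 14*exp(-4*I*pi/7) + 14*exp(-2*I*pi/7) + 13*exp(-6*I*pi/7) + 13*exp(6*I*pi/7) + 14*exp(2*I*pi/7) + 14*exp(4*I*pi/7)) + (18 + 13*exp(-4*I*pi/7) + 14*exp(-2*I*pi/7) + 14*exp(-6*I*pi/7) + 14*exp(6*I*pi/7) + 14*exp(2*I*pi/7) + 13*exp(4*I*pi/7))] = 126/7 = 18.
(Exp terms are combined using exp(i*s)*conj(exp(i*t)) = exp(i*(s-t)), and sums of them are collapsed using the identity that for every m > 1 the m distinct m-th roots of unity sum to 0, e.g. 1 + exp(2*I*pi/3) + exp(-2*I*pi/3) = 0.)
A character is irreducible iff <chi, chi> = 1, so this representation is reducible.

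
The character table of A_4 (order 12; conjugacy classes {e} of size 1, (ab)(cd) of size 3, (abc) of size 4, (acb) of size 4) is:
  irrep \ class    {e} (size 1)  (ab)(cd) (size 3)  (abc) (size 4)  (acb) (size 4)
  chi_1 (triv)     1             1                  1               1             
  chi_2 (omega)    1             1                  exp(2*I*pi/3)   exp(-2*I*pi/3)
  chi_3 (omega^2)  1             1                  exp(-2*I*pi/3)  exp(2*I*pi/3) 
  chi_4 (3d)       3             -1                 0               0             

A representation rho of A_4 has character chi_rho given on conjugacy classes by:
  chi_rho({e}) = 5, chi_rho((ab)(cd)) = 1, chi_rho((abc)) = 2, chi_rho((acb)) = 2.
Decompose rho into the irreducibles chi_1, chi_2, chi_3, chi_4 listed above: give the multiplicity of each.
Multiplicities: chi_1: 2, chi_2: 0, chi_3: 0, chi_4: 1.

Details: Use <chi_rho, chi> = (1/|G|) sum_C |C| * chi_rho(C) * conj(chi(C)) with |G| = 12 for each irreducible chi in the table:
  <chi_rho, chi_1> = (1/12)[1*(5)*conj(1) + 3*(1)*conj(1) + 4*(2)*conj(1) + 4*(2)*conj(1)]
      = (1/12)[(5) + (3) + (8) + (8)] = 24/12 = 2
  <chi_rho, chi_2> = (1/12)[1*(5)*conj(1) + 3*(1)*conj(1) + 4*(2)*conj(exp(2*I*pi/3)) + 4*(2)*conj(exp(-2*I*pi/3))]
      = (1/12)[(5) + (3) + (8*exp(-2*I*pi/3)) + (8*exp(2*I*pi/3))] = 0/12 = 0
  <chi_rho, chi_3> = (1/12)[1*(5)*conj(1) + 3*(1)*conj(1) + 4*(2)*conj(exp(-2*I*pi/3)) + 4*(2)*conj(exp(2*I*pi/3))]
      = (1/12)[(5) + (3) + (8*exp(2*I*pi/3)) + (8*exp(-2*I*pi/3))] = 0/12 = 0
  <chi_rho, chi_4> = (1/12)[1*(5)*conj(3) + 3*(1)*conj(-1) + 4*(2)*conj(0) + 4*(2)*conj(0)]
      = (1/12)[(15) + (-3) + (0) + (0)] = 12/12 = 1
(Exp terms are combined using exp(i*s)*conj(exp(i*t)) = exp(i*(s-t)), and sums of them are collapsed using the identity that for every m > 1 the m distinct m-th roots of unity sum to 0, e.g. 1 + exp(2*I*pi/3) + exp(-2*I*pi/3) = 0.)
Dimension check: dim(rho) = sum (mult * dim) = 2*1 + 0*1 + 0*1 + 1*3 = 5 = chi_rho(e) = 5.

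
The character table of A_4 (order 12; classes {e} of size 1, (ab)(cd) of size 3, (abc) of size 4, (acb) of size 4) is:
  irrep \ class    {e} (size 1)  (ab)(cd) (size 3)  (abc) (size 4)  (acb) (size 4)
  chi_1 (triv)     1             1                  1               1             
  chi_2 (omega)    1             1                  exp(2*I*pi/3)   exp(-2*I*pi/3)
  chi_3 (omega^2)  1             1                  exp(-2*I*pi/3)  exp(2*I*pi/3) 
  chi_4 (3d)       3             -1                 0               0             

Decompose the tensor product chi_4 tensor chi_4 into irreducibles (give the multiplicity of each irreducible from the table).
chi_4 tensor chi_4 = chi_1 + chi_2 + chi_3 + 2*chi_4 (all other irreducibles have multiplicity 0).

Proof sketch: The character of a tensor product is the pointwise product (chi_4 * chi_4)(C) = chi_4(C) * chi_4(C):
  {e}: (3)*(3), (ab)(cd): (-1)*(-1), (abc): (0)*(0), (acb): (0)*(0)
so (chi_4 * chi_4) takes values
  {e} -> 9, (ab)(cd) -> 1, (abc) -> 0, (acb) -> 0.
Now take the inner product of this character with each irreducible chi from the table, <chi_4*chi_4, chi> = (1/12) sum_C |C| (chi_4*chi_4)(C) conj(chi(C)):
  <chi_4*chi_4, chi_1> = (1/12)[1*(9)*conj(1) + 3*(1)*conj(1) + 4*(0)*conj(1) + 4*(0)*conj(1)]
      = (1/12)[(9) + (3) + (0) + (0)] = 12/12 = 1
  <chi_4*chi_4, chi_2> = (1/12)[1*(9)*conj(1) + 3*(1)*conj(1) + 4*(0)*conj(exp(2*I*pi/3)) + 4*(0)*conj(exp(-2*I*pi/3))]
      = (1/12)[(9) + (3) + (0) + (0)] = 12/12 = 1
  <chi_4*chi_4, chi_3> = (1/12)[1*(9)*conj(1) + 3*(1)*conj(1) + 4*(0)*conj(exp(-2*I*pi/3)) + 4*(0)*conj(exp(2*I*pi/3))]
      = (1/12)[(9) + (3) + (0) + (0)] = 12/12 = 1
  <chi_4*chi_4, chi_4> = (1/12)[1*(9)*conj(3) + 3*(1)*conj(-1) + 4*(0)*conj(0) + 4*(0)*conj(0)]
      = (1/12)[(27) + (-3) + (0) + (0)] = 24/12 = 2
(Exp terms are combined using exp(i*s)*conj(exp(i*t)) = exp(i*(s-t)), and sums of them are collapsed using the identity that for every m > 1 the m distinct m-th roots of unity sum to 0, e.g. 1 + exp(2*I*pi/3) + exp(-2*I*pi/3) = 0.)
Hence the multiplicities are chi_1: 1, chi_2: 1, chi_3: 1, chi_4: 2. Dimension check: dim(chi_4)*dim(chi_4) = 3*3 = 9 and sum (mult * dim) = 1*1 + 1*1 + 1*1 + 2*3 = 9.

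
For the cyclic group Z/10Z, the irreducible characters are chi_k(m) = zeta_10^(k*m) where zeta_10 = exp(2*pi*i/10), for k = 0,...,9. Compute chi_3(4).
chi_3(4) = zeta_10^12 = exp(2*I*pi/5)

Argument: chi_3(4) = zeta_10^(3*4) = zeta_10^12. Since zeta_10^10 = 1, this equals zeta_10^2 = exp(2*pi*i*2/10) = exp(2*I*pi/5).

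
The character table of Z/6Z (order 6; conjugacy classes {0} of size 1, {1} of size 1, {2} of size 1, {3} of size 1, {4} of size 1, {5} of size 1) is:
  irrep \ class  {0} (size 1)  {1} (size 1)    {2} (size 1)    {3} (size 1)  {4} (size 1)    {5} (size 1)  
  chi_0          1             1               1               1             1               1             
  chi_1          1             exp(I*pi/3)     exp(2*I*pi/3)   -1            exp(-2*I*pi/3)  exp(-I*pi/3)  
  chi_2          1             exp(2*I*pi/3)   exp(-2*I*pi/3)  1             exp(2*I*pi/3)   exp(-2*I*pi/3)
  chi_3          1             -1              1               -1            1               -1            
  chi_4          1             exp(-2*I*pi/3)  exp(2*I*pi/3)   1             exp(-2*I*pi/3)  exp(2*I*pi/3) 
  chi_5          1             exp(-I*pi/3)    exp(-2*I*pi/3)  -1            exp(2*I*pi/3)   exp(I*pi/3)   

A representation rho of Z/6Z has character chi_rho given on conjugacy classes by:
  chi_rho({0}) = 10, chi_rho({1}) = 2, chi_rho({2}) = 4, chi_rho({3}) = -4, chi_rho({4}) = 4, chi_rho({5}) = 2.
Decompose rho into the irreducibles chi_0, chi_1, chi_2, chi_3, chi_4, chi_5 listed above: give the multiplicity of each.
Multiplicities: chi_0: 3, chi_1: 2, chi_2: 0, chi_3: 3, chi_4: 0, chi_5: 2.

Working: Use <chi_rho, chi> = (1/|G|) sum_C |C| * chi_rho(C) * conj(chi(C)) with |G| = 6 for each irreducible chi in the table:
  <chi_rho, chi_0> = (1/6)[1*(10)*conj(1) + 1*(2)*conj(1) + 1*(4)*conj(1) + 1*(-4)*conj(1) + 1*(4)*conj(1) + 1*(2)*conj(1)]
      = (1/6)[(10) + (2) + (4) + (-4) + (4) + (2)] = 18/6 = 3
  <chi_rho, chi_1> = (1/6)[1*(10)*conj(1) + 1*(2)*conj(exp(I*pi/3)) + 1*(4)*conj(exp(2*I*pi/3)) + 1*(-4)*conj(-1) + 1*(4)*conj(exp(-2*I*pi/3)) + 1*(2)*conj(exp(-I*pi/3))]
      = (1/6)[(10) + (2 + 2*exp(-2*I*pi/3)) + (2 + 6*exp(-2*I*pi/3) + 2*exp(2*I*pi/3)) + (4) + (2 + 2*exp(-2*I*pi/3) + 6*exp(2*I*pi/3)) + (2 + 2*exp(2*I*pi/3))] = 12/6 = 2
  <chi_rho, chi_2> = (1/6)[1*(10)*conj(1) + 1*(2)*conj(exp(2*I*pi/3)) + 1*(4)*conj(exp(-2*I*pi/3)) + 1*(-4)*conj(1) + 1*(4)*conj(exp(2*I*pi/3)) + 1*(2)*conj(exp(-2*I*pi/3))]
      = (1/6)[(10) + (-2 + 2*exp(-I*pi/3)) + (2 + 2*exp(-2*I*pi/3) + 6*exp(2*I*pi/3)) + (-4) + (2 + 6*exp(-2*I*pi/3) + 2*exp(2*I*pi/3)) + (-2 + 2*exp(I*pi/3))] = 0/6 = 0
  <chi_rho, chi_3> = (1/6)[1*(10)*conj(1) + 1*(2)*conj(-1) + 1*(4)*conj(1) + 1*(-4)*conj(-1) + 1*(4)*conj(1) + 1*(2)*conj(-1)]
      = (1/6)[(10) + (-2) + (4) + (4) + (4) + (-2)] = 18/6 = 3
  <chi_rho, chi_4> = (1/6)[1*(10)*conj(1) + 1*(2)*conj(exp(-2*I*pi/3)) + 1*(4)*conj(exp(2*I*pi/3)) + 1*(-4)*conj(1) + 1*(4)*conj(exp(-2*I*pi/3)) + 1*(2)*conj(exp(2*I*pi/3))]
      = (1/6)[(10) + (-2 + 2*exp(I*pi/3)) + (2 + 6*exp(-2*I*pi/3) + 2*exp(2*I*pi/3)) + (-4) + (2 + 2*exp(-2*I*pi/3) + 6*exp(2*I*pi/3)) + (-2 + 2*exp(-I*pi/3))] = 0/6 = 0
  <chi_rho, chi_5> = (1/6)[1*(10)*conj(1) + 1*(2)*conj(exp(-I*pi/3)) + 1*(4)*conj(exp(-2*I*pi/3)) + 1*(-4)*conj(-1) + 1*(4)*conj(exp(2*I*pi/3)) + 1*(2)*conj(exp(I*pi/3))]
      = (1/6)[(10) + (2 + 2*exp(2*I*pi/3)) + (2 + 2*exp(-2*I*pi/3) + 6*exp(2*I*pi/3)) + (4) + (2 + 6*exp(-2*I*pi/3) + 2*exp(2*I*pi/3)) + (2 + 2*exp(-2*I*pi/3))] = 12/6 = 2
(Exp terms are combined using exp(i*s)*conj(exp(i*t)) = exp(i*(s-t)), and sums of them are collapsed using the identity that for every m > 1 the m distinct m-th roots of unity sum to 0, e.g. 1 + exp(2*I*pi/3) + exp(-2*I*pi/3) = 0.)
Dimension check: dim(rho) = sum (mult * dim) = 3*1 + 2*1 + 0*1 + 3*1 + 0*1 + 2*1 = 10 = chi_rho(e) = 10.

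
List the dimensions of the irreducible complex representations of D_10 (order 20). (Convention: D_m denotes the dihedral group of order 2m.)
Dimensions: 1, 1, 1, 1, 2, 2, 2, 2

Why: There are 8 irreducibles (= number of conjugacy classes). Their dimensions d_i satisfy sum d_i^2 = |G| = 20: 1 + 1 + 1 + 1 + 4 + 4 + 4 + 4 = 20.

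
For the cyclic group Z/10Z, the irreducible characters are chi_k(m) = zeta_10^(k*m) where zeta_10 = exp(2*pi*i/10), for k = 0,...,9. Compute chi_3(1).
chi_3(1) = zeta_10^3 = exp(3*I*pi/5)

Argument: chi_3(1) = zeta_10^(3*1) = zeta_10^3. Since zeta_10^10 = 1, this equals zeta_10^3 = exp(2*pi*i*3/10) = exp(3*I*pi/5).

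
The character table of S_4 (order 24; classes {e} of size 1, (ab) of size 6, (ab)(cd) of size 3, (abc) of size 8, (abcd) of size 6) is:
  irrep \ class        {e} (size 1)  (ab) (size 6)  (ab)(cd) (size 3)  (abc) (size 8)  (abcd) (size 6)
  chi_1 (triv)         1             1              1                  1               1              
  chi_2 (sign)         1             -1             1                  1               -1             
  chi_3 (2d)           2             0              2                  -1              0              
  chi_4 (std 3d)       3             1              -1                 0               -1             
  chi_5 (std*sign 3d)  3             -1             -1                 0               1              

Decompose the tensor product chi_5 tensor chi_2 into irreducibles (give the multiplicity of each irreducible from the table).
chi_5 tensor chi_2 = chi_4 (all other irreducibles have multiplicity 0).

The character of a tensor product is the pointwise product (chi_5 * chi_2)(C) = chi_5(C) * chi_2(C):
  {e}: (3)*(1), (ab): (-1)*(-1), (ab)(cd): (-1)*(1), (abc): (0)*(1), (abcd): (1)*(-1)
so (chi_5 * chi_2) takes values
  {e} -> 3, (ab) -> 1, (ab)(cd) -> -1, (abc) -> 0, (abcd) -> -1.
Now take the inner product of this character with each irreducible chi from the table, <chi_5*chi_2, chi> = (1/24) sum_C |C| (chi_5*chi_2)(C) conj(chi(C)):
  <chi_5*chi_2, chi_1> = (1/24)[1*(3)*conj(1) + 6*(1)*conj(1) + 3*(-1)*conj(1) + 8*(0)*conj(1) + 6*(-1)*conj(1)]
      = (1/24)[(3) + (6) + (-3) + (0) + (-6)] = 0/24 = 0
  <chi_5*chi_2, chi_2> = (1/24)[1*(3)*conj(1) + 6*(1)*conj(-1) + 3*(-1)*conj(1) + 8*(0)*conj(1) + 6*(-1)*conj(-1)]
      = (1/24)[(3) + (-6) + (-3) + (0) + (6)] = 0/24 = 0
  <chi_5*chi_2, chi_3> = (1/24)[1*(3)*conj(2) + 6*(1)*conj(0) + 3*(-1)*conj(2) + 8*(0)*conj(-1) + 6*(-1)*conj(0)]
      = (1/24)[(6) + (0) + (-6) + (0) + (0)] = 0/24 = 0
  <chi_5*chi_2, chi_4> = (1/24)[1*(3)*conj(3) + 6*(1)*conj(1) + 3*(-1)*conj(-1) + 8*(0)*conj(0) + 6*(-1)*conj(-1)]
      = (1/24)[(9) + (6) + (3) + (0) + (6)] = 24/24 = 1
  <chi_5*chi_2, chi_5> = (1/24)[1*(3)*conj(3) + 6*(1)*conj(-1) + 3*(-1)*conj(-1) + 8*(0)*conj(0) + 6*(-1)*conj(1)]
      = (1/24)[(9) + (-6) + (3) + (0) + (-6)] = 0/24 = 0
Hence the multiplicities are chi_4: 1. Dimension check: dim(chi_5)*dim(chi_2) = 3*1 = 3 and sum (mult * dim) = 1*3 = 3.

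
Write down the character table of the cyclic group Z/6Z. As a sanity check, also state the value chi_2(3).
Character table of Z/6Z (irreps indexed chi_0,...,chi_5 with chi_k(m) = zeta_6^(k*m), zeta_6 = exp(2*pi*i/6)):
  irrep \ class  {0} (size 1)  {1} (size 1)    {2} (size 1)    {3} (size 1)  {4} (size 1)    {5} (size 1)  
  chi_0          1             1               1               1             1               1             
  chi_1          1             exp(I*pi/3)     exp(2*I*pi/3)   -1            exp(-2*I*pi/3)  exp(-I*pi/3)  
  chi_2          1             exp(2*I*pi/3)   exp(-2*I*pi/3)  1             exp(2*I*pi/3)   exp(-2*I*pi/3)
  chi_3          1             -1              1               -1            1               -1            
  chi_4          1             exp(-2*I*pi/3)  exp(2*I*pi/3)   1             exp(-2*I*pi/3)  exp(2*I*pi/3) 
  chi_5          1             exp(-I*pi/3)    exp(-2*I*pi/3)  -1            exp(2*I*pi/3)   exp(I*pi/3)   

Spot check: chi_2(3) = zeta_6^(2*3) = zeta_6^6 = 1.

Argument: Z/6Z is abelian, so all 6 irreducible complex representations are 1-dimensional. They are given by chi_k(m) = zeta_6^(k*m) for k = 0,...,5. Row orthogonality: sum_m chi_k(m) conj(chi_l(m)) = 6 * [k = l].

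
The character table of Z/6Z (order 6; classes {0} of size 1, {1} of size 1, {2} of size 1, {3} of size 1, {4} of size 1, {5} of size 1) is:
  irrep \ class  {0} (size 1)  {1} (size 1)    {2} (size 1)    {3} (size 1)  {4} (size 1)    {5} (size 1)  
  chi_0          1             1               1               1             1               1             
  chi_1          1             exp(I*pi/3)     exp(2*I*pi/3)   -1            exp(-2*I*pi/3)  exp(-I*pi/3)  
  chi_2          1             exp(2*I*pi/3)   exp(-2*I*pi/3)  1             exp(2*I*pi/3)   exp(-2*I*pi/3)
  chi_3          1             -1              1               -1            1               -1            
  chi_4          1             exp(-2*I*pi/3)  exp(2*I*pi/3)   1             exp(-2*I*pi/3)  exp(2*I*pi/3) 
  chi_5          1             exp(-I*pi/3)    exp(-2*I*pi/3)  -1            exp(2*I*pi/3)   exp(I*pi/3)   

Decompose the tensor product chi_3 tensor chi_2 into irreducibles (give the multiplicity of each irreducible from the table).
chi_3 tensor chi_2 = chi_5 (all other irreducibles have multiplicity 0).

Derivation: The character of a tensor product is the pointwise product (chi_3 * chi_2)(C) = chi_3(C) * chi_2(C):
  {0}: (1)*(1), {1}: (-1)*(exp(2*I*pi/3)), {2}: (1)*(exp(-2*I*pi/3)), {3}: (-1)*(1), {4}: (1)*(exp(2*I*pi/3)), {5}: (-1)*(exp(-2*I*pi/3))
so (chi_3 * chi_2) takes values
  {0} -> 1, {1} -> -exp(2*I*pi/3), {2} -> exp(-2*I*pi/3), {3} -> -1, {4} -> exp(2*I*pi/3), {5} -> -exp(-2*I*pi/3).
Now take the inner product of this character with each irreducible chi from the table, <chi_3*chi_2, chi> = (1/6) sum_C |C| (chi_3*chi_2)(C) conj(chi(C)):
  <chi_3*chi_2, chi_0> = (1/6)[1*(1)*conj(1) + 1*(-exp(2*I*pi/3))*conj(1) + 1*(exp(-2*I*pi/3))*conj(1) + 1*(-1)*conj(1) + 1*(exp(2*I*pi/3))*conj(1) + 1*(-exp(-2*I*pi/3))*conj(1)]
      = (1/6)[(1) + (-exp(2*I*pi/3)) + (exp(-2*I*pi/3)) + (-1) + (exp(2*I*pi/3)) + (-exp(-2*I*pi/3))] = 0/6 = 0
  <chi_3*chi_2, chi_1> = (1/6)[1*(1)*conj(1) + 1*(-exp(2*I*pi/3))*conj(exp(I*pi/3)) + 1*(exp(-2*I*pi/3))*conj(exp(2*I*pi/3)) + 1*(-1)*conj(-1) + 1*(exp(2*I*pi/3))*conj(exp(-2*I*pi/3)) + 1*(-exp(-2*I*pi/3))*conj(exp(-I*pi/3))]
      = (1/6)[(1) + (-exp(I*pi/3)) + (exp(2*I*pi/3)) + (1) + (exp(-2*I*pi/3)) + (-exp(-I*pi/3))] = 0/6 = 0
  <chi_3*chi_2, chi_2> = (1/6)[1*(1)*conj(1) + 1*(-exp(2*I*pi/3))*conj(exp(2*I*pi/3)) + 1*(exp(-2*I*pi/3))*conj(exp(-2*I*pi/3)) + 1*(-1)*conj(1) + 1*(exp(2*I*pi/3))*conj(exp(2*I*pi/3)) + 1*(-exp(-2*I*pi/3))*conj(exp(-2*I*pi/3))]
      = (1/6)[(1) + (-1) + (1) + (-1) + (1) + (-1)] = 0/6 = 0
  <chi_3*chi_2, chi_3> = (1/6)[1*(1)*conj(1) + 1*(-exp(2*I*pi/3))*conj(-1) + 1*(exp(-2*I*pi/3))*conj(1) + 1*(-1)*conj(-1) + 1*(exp(2*I*pi/3))*conj(1) + 1*(-exp(-2*I*pi/3))*conj(-1)]
      = (1/6)[(1) + (exp(2*I*pi/3)) + (exp(-2*I*pi/3)) + (1) + (exp(2*I*pi/3)) + (exp(-2*I*pi/3))] = 0/6 = 0
  <chi_3*chi_2, chi_4> = (1/6)[1*(1)*conj(1) + 1*(-exp(2*I*pi/3))*conj(exp(-2*I*pi/3)) + 1*(exp(-2*I*pi/3))*conj(exp(2*I*pi/3)) + 1*(-1)*conj(1) + 1*(exp(2*I*pi/3))*conj(exp(-2*I*pi/3)) + 1*(-exp(-2*I*pi/3))*conj(exp(2*I*pi/3))]
      = (1/6)[(1) + (-exp(-2*I*pi/3)) + (exp(2*I*pi/3)) + (-1) + (exp(-2*I*pi/3)) + (-exp(2*I*pi/3))] = 0/6 = 0
  <chi_3*chi_2, chi_5> = (1/6)[1*(1)*conj(1) + 1*(-exp(2*I*pi/3))*conj(exp(-I*pi/3)) + 1*(exp(-2*I*pi/3))*conj(exp(-2*I*pi/3)) + 1*(-1)*conj(-1) + 1*(exp(2*I*pi/3))*conj(exp(2*I*pi/3)) + 1*(-exp(-2*I*pi/3))*conj(exp(I*pi/3))]
      = (1/6)[(1) + (1) + (1) + (1) + (1) + (1)] = 6/6 = 1
(Exp terms are combined using exp(i*s)*conj(exp(i*t)) = exp(i*(s-t)), and sums of them are collapsed using the identity that for every m > 1 the m distinct m-th roots of unity sum to 0, e.g. 1 + exp(2*I*pi/3) + exp(-2*I*pi/3) = 0.)
Hence the multiplicities are chi_5: 1. Dimension check: dim(chi_3)*dim(chi_2) = 1*1 = 1 and sum (mult * dim) = 1*1 = 1.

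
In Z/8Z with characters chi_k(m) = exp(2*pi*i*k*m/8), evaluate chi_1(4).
chi_1(4) = zeta_8^4 = -1

Solution. chi_1(4) = zeta_8^(1*4) = zeta_8^4. Since zeta_8^8 = 1, this equals zeta_8^4 = exp(2*pi*i*4/8) = -1.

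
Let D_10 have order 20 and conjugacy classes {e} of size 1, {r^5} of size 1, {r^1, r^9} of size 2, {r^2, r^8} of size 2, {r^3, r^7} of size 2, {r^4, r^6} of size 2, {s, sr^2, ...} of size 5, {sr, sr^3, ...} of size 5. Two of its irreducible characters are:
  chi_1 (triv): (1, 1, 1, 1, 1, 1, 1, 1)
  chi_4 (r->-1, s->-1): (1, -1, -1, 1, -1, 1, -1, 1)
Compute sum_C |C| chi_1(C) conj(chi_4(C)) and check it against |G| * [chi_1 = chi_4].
Sum = 0; so <chi_1, chi_4> = 0 (distinct irreducibles are orthogonal).

Justification: Compute term by term over conjugacy classes (|C| * chi_1(C) * conj(chi_4(C))):
  1*(1)*conj(1) + 1*(1)*conj(-1) + 2*(1)*conj(-1) + 2*(1)*conj(1) + 2*(1)*conj(-1) + 2*(1)*conj(1) + 5*(1)*conj(-1) + 5*(1)*conj(1)
  = (1) + (-1) + (-2) + (2) + (-2) + (2) + (-5) + (5)
  = 0.
Dividing by |G| = 20 gives 0/20 = 0, matching the row-orthogonality relation <chi_1, chi_4> = [chi_1 = chi_4].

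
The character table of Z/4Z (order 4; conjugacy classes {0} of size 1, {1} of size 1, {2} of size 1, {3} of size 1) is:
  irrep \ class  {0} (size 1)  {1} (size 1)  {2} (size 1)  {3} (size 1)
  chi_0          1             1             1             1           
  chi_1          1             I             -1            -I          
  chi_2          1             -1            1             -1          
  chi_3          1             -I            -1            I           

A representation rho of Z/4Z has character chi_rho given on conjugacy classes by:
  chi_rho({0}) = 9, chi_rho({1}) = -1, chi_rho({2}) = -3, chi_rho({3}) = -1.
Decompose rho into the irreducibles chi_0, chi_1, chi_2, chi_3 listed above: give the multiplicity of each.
Multiplicities: chi_0: 1, chi_1: 3, chi_2: 2, chi_3: 3.

Use <chi_rho, chi> = (1/|G|) sum_C |C| * chi_rho(C) * conj(chi(C)) with |G| = 4 for each irreducible chi in the table:
  <chi_rho, chi_0> = (1/4)[1*(9)*conj(1) + 1*(-1)*conj(1) + 1*(-3)*conj(1) + 1*(-1)*conj(1)]
      = (1/4)[(9) + (-1) + (-3) + (-1)] = 4/4 = 1
  <chi_rho, chi_1> = (1/4)[1*(9)*conj(1) + 1*(-1)*conj(I) + 1*(-3)*conj(-1) + 1*(-1)*conj(-I)]
      = (1/4)[(9) + (I) + (3) + (-I)] = 12/4 = 3
  <chi_rho, chi_2> = (1/4)[1*(9)*conj(1) + 1*(-1)*conj(-1) + 1*(-3)*conj(1) + 1*(-1)*conj(-1)]
      = (1/4)[(9) + (1) + (-3) + (1)] = 8/4 = 2
  <chi_rho, chi_3> = (1/4)[1*(9)*conj(1) + 1*(-1)*conj(-I) + 1*(-3)*conj(-1) + 1*(-1)*conj(I)]
      = (1/4)[(9) + (-I) + (3) + (I)] = 12/4 = 3
(Exp terms are combined using exp(i*s)*conj(exp(i*t)) = exp(i*(s-t)), and sums of them are collapsed using the identity that for every m > 1 the m distinct m-th roots of unity sum to 0, e.g. 1 + exp(2*I*pi/3) + exp(-2*I*pi/3) = 0.)
Dimension check: dim(rho) = sum (mult * dim) = 1*1 + 3*1 + 2*1 + 3*1 = 9 = chi_rho(e) = 9.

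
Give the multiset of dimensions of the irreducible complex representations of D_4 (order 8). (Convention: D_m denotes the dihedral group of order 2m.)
Dimensions: 1, 1, 1, 1, 2

Argument: There are 5 irreducibles (= number of conjugacy classes). Their dimensions d_i satisfy sum d_i^2 = |G| = 8: 1 + 1 + 1 + 1 + 4 = 8.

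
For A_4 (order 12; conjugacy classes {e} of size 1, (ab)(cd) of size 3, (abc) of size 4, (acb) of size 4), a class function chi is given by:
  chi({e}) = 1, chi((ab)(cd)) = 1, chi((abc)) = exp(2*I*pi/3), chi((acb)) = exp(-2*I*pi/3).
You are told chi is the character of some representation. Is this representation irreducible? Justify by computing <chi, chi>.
Irreducible: <chi, chi> = 1.

Proof sketch: <chi, chi> = (1/|G|) sum_C |C| * |chi(C)|^2 = (1/12)[1*|1|^2 + 3*|1|^2 + 4*|exp(2*I*pi/3)|^2 + 4*|exp(-2*I*pi/3)|^2]
  = (1/12)[(1) + (3) + (4) + (4)] = 12/12 = 1.
(Exp terms are combined using exp(i*s)*conj(exp(i*t)) = exp(i*(s-t)), and sums of them are collapsed using the identity that for every m > 1 the m distinct m-th roots of unity sum to 0, e.g. 1 + exp(2*I*pi/3) + exp(-2*I*pi/3) = 0.)
A character is irreducible iff <chi, chi> = 1, so this representation is irreducible.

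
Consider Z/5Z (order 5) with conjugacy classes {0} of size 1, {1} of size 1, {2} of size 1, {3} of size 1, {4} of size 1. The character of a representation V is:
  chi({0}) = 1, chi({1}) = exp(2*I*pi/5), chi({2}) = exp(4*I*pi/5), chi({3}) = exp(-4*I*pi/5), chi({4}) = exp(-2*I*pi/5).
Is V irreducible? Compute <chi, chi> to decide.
Irreducible: <chi, chi> = 1.

Proof sketch: <chi, chi> = (1/|G|) sum_C |C| * |chi(C)|^2 = (1/5)[1*|1|^2 + 1*|exp(2*I*pi/5)|^2 + 1*|exp(4*I*pi/5)|^2 + 1*|exp(-4*I*pi/5)|^2 + 1*|exp(-2*I*pi/5)|^2]
  = (1/5)[(1) + (1) + (1) + (1) + (1)] = 5/5 = 1.
(Exp terms are combined using exp(i*s)*conj(exp(i*t)) = exp(i*(s-t)), and sums of them are collapsed using the identity that for every m > 1 the m distinct m-th roots of unity sum to 0, e.g. 1 + exp(2*I*pi/3) + exp(-2*I*pi/3) = 0.)
A character is irreducible iff <chi, chi> = 1, so this representation is irreducible.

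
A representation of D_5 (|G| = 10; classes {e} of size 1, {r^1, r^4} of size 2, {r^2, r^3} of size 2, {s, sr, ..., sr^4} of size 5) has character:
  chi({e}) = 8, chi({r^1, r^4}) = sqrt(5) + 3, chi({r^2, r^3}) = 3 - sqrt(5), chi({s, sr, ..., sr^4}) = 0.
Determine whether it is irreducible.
Not irreducible (reducible): <chi, chi> = 12 > 1.

<chi, chi> = (1/|G|) sum_C |C| * |chi(C)|^2 = (1/10)[1*|8|^2 + 2*|sqrt(5) + 3|^2 + 2*|3 - sqrt(5)|^2 + 5*|0|^2]
  = (1/10)[(64) + (12*sqrt(5) + 28) + (28 - 12*sqrt(5)) + (0)] = 120/10 = 12.
A character is irreducible iff <chi, chi> = 1, so this representation is reducible.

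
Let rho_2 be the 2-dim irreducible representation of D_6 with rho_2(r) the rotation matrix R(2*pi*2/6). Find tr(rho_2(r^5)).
chi_{rho_2}(r^5) = 2*cos(2*pi*2*5/6) = -1

Proof sketch: rho_2(r^5) is rotation by angle 2*pi*2*5/6, whose trace is 2*cos(2*pi*2*5/6) = -1.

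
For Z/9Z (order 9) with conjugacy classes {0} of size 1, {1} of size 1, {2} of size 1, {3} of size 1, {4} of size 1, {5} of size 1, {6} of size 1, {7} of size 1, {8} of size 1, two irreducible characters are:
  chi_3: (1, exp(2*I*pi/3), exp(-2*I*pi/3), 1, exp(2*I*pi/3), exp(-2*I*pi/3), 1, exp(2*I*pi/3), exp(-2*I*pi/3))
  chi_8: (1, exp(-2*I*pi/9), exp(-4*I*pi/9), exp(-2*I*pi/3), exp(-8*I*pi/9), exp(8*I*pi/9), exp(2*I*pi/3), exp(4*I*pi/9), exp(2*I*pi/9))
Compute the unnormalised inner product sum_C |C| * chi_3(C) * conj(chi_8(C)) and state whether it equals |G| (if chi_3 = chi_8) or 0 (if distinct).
Sum = 0; so <chi_3, chi_8> = 0 (distinct irreducibles are orthogonal).

Compute term by term over conjugacy classes (|C| * chi_3(C) * conj(chi_8(C))):
  1*(1)*conj(1) + 1*(exp(2*I*pi/3))*conj(exp(-2*I*pi/9)) + 1*(exp(-2*I*pi/3))*conj(exp(-4*I*pi/9)) + 1*(1)*conj(exp(-2*I*pi/3)) + 1*(exp(2*I*pi/3))*conj(exp(-8*I*pi/9)) + 1*(exp(-2*I*pi/3))*conj(exp(8*I*pi/9)) + 1*(1)*conj(exp(2*I*pi/3)) + 1*(exp(2*I*pi/3))*conj(exp(4*I*pi/9)) + 1*(exp(-2*I*pi/3))*conj(exp(2*I*pi/9))
  = (1) + (exp(8*I*pi/9)) + (exp(-2*I*pi/9)) + (exp(2*I*pi/3)) + (exp(-4*I*pi/9)) + (exp(4*I*pi/9)) + (exp(-2*I*pi/3)) + (exp(2*I*pi/9)) + (exp(-8*I*pi/9))
  = 0.
(Exp terms are combined using exp(i*s)*conj(exp(i*t)) = exp(i*(s-t)), and sums of them are collapsed using the identity that for every m > 1 the m distinct m-th roots of unity sum to 0, e.g. 1 + exp(2*I*pi/3) + exp(-2*I*pi/3) = 0.)
Dividing by |G| = 9 gives 0/9 = 0, matching the row-orthogonality relation <chi_3, chi_8> = [chi_3 = chi_8].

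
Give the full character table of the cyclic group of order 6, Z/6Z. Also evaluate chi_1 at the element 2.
Character table of Z/6Z (irreps indexed chi_0,...,chi_5 with chi_k(m) = zeta_6^(k*m), zeta_6 = exp(2*pi*i/6)):
  irrep \ class  {0} (size 1)  {1} (size 1)    {2} (size 1)    {3} (size 1)  {4} (size 1)    {5} (size 1)  
  chi_0          1             1               1               1             1               1             
  chi_1          1             exp(I*pi/3)     exp(2*I*pi/3)   -1            exp(-2*I*pi/3)  exp(-I*pi/3)  
  chi_2          1             exp(2*I*pi/3)   exp(-2*I*pi/3)  1             exp(2*I*pi/3)   exp(-2*I*pi/3)
  chi_3          1             -1              1               -1            1               -1            
  chi_4          1             exp(-2*I*pi/3)  exp(2*I*pi/3)   1             exp(-2*I*pi/3)  exp(2*I*pi/3) 
  chi_5          1             exp(-I*pi/3)    exp(-2*I*pi/3)  -1            exp(2*I*pi/3)   exp(I*pi/3)   

Spot check: chi_1(2) = zeta_6^(1*2) = zeta_6^2 = exp(2*I*pi/3).

Working: Z/6Z is abelian, so all 6 irreducible complex representations are 1-dimensional. They are given by chi_k(m) = zeta_6^(k*m) for k = 0,...,5. Row orthogonality: sum_m chi_k(m) conj(chi_l(m)) = 6 * [k = l].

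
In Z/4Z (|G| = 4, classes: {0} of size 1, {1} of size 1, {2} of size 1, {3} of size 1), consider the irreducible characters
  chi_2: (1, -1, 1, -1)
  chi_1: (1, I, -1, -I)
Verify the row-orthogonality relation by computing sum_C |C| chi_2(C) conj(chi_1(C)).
Sum = 0; so <chi_2, chi_1> = 0 (distinct irreducibles are orthogonal).

Why: Compute term by term over conjugacy classes (|C| * chi_2(C) * conj(chi_1(C))):
  1*(1)*conj(1) + 1*(-1)*conj(I) + 1*(1)*conj(-1) + 1*(-1)*conj(-I)
  = (1) + (I) + (-1) + (-I)
  = 0.
(Exp terms are combined using exp(i*s)*conj(exp(i*t)) = exp(i*(s-t)), and sums of them are collapsed using the identity that for every m > 1 the m distinct m-th roots of unity sum to 0, e.g. 1 + exp(2*I*pi/3) + exp(-2*I*pi/3) = 0.)
Dividing by |G| = 4 gives 0/4 = 0, matching the row-orthogonality relation <chi_2, chi_1> = [chi_2 = chi_1].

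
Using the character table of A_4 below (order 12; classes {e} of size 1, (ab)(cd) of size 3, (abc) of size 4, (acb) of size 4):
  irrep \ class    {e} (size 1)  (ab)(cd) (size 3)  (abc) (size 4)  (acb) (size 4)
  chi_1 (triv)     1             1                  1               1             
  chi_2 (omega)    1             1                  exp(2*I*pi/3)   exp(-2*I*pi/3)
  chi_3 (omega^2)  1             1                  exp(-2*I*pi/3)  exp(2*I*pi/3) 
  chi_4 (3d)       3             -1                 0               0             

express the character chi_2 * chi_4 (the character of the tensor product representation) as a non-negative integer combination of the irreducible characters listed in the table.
chi_2 tensor chi_4 = chi_4 (all other irreducibles have multiplicity 0).

Derivation: The character of a tensor product is the pointwise product (chi_2 * chi_4)(C) = chi_2(C) * chi_4(C):
  {e}: (1)*(3), (ab)(cd): (1)*(-1), (abc): (exp(2*I*pi/3))*(0), (acb): (exp(-2*I*pi/3))*(0)
so (chi_2 * chi_4) takes values
  {e} -> 3, (ab)(cd) -> -1, (abc) -> 0, (acb) -> 0.
Now take the inner product of this character with each irreducible chi from the table, <chi_2*chi_4, chi> = (1/12) sum_C |C| (chi_2*chi_4)(C) conj(chi(C)):
  <chi_2*chi_4, chi_1> = (1/12)[1*(3)*conj(1) + 3*(-1)*conj(1) + 4*(0)*conj(1) + 4*(0)*conj(1)]
      = (1/12)[(3) + (-3) + (0) + (0)] = 0/12 = 0
  <chi_2*chi_4, chi_2> = (1/12)[1*(3)*conj(1) + 3*(-1)*conj(1) + 4*(0)*conj(exp(2*I*pi/3)) + 4*(0)*conj(exp(-2*I*pi/3))]
      = (1/12)[(3) + (-3) + (0) + (0)] = 0/12 = 0
  <chi_2*chi_4, chi_3> = (1/12)[1*(3)*conj(1) + 3*(-1)*conj(1) + 4*(0)*conj(exp(-2*I*pi/3)) + 4*(0)*conj(exp(2*I*pi/3))]
      = (1/12)[(3) + (-3) + (0) + (0)] = 0/12 = 0
  <chi_2*chi_4, chi_4> = (1/12)[1*(3)*conj(3) + 3*(-1)*conj(-1) + 4*(0)*conj(0) + 4*(0)*conj(0)]
      = (1/12)[(9) + (3) + (0) + (0)] = 12/12 = 1
(Exp terms are combined using exp(i*s)*conj(exp(i*t)) = exp(i*(s-t)), and sums of them are collapsed using the identity that for every m > 1 the m distinct m-th roots of unity sum to 0, e.g. 1 + exp(2*I*pi/3) + exp(-2*I*pi/3) = 0.)
Hence the multiplicities are chi_4: 1. Dimension check: dim(chi_2)*dim(chi_4) = 1*3 = 3 and sum (mult * dim) = 1*3 = 3.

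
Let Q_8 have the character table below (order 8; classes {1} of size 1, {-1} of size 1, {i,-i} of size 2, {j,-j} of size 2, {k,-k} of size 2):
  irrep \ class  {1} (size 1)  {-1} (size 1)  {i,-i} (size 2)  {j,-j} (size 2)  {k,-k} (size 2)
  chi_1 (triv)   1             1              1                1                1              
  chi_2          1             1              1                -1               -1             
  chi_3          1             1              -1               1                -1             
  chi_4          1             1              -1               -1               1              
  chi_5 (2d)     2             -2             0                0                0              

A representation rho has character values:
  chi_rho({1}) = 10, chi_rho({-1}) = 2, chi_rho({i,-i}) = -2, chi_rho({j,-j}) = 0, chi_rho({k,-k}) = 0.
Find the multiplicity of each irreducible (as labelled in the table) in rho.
Multiplicities: chi_1: 1, chi_2: 1, chi_3: 2, chi_4: 2, chi_5: 2.

Use <chi_rho, chi> = (1/|G|) sum_C |C| * chi_rho(C) * conj(chi(C)) with |G| = 8 for each irreducible chi in the table:
  <chi_rho, chi_1> = (1/8)[1*(10)*conj(1) + 1*(2)*conj(1) + 2*(-2)*conj(1) + 2*(0)*conj(1) + 2*(0)*conj(1)]
      = (1/8)[(10) + (2) + (-4) + (0) + (0)] = 8/8 = 1
  <chi_rho, chi_2> = (1/8)[1*(10)*conj(1) + 1*(2)*conj(1) + 2*(-2)*conj(1) + 2*(0)*conj(-1) + 2*(0)*conj(-1)]
      = (1/8)[(10) + (2) + (-4) + (0) + (0)] = 8/8 = 1
  <chi_rho, chi_3> = (1/8)[1*(10)*conj(1) + 1*(2)*conj(1) + 2*(-2)*conj(-1) + 2*(0)*conj(1) + 2*(0)*conj(-1)]
      = (1/8)[(10) + (2) + (4) + (0) + (0)] = 16/8 = 2
  <chi_rho, chi_4> = (1/8)[1*(10)*conj(1) + 1*(2)*conj(1) + 2*(-2)*conj(-1) + 2*(0)*conj(-1) + 2*(0)*conj(1)]
      = (1/8)[(10) + (2) + (4) + (0) + (0)] = 16/8 = 2
  <chi_rho, chi_5> = (1/8)[1*(10)*conj(2) + 1*(2)*conj(-2) + 2*(-2)*conj(0) + 2*(0)*conj(0) + 2*(0)*conj(0)]
      = (1/8)[(20) + (-4) + (0) + (0) + (0)] = 16/8 = 2
Dimension check: dim(rho) = sum (mult * dim) = 1*1 + 1*1 + 2*1 + 2*1 + 2*2 = 10 = chi_rho(e) = 10.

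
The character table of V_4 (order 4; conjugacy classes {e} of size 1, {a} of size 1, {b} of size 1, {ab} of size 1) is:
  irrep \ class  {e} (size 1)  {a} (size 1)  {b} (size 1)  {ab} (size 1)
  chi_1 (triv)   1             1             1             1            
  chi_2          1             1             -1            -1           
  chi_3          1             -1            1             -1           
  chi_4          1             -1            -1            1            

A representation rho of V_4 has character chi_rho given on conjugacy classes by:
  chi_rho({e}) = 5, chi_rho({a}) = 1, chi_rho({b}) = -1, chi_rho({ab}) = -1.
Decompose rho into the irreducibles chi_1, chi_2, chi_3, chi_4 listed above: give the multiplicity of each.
Multiplicities: chi_1: 1, chi_2: 2, chi_3: 1, chi_4: 1.

Use <chi_rho, chi> = (1/|G|) sum_C |C| * chi_rho(C) * conj(chi(C)) with |G| = 4 for each irreducible chi in the table:
  <chi_rho, chi_1> = (1/4)[1*(5)*conj(1) + 1*(1)*conj(1) + 1*(-1)*conj(1) + 1*(-1)*conj(1)]
      = (1/4)[(5) + (1) + (-1) + (-1)] = 4/4 = 1
  <chi_rho, chi_2> = (1/4)[1*(5)*conj(1) + 1*(1)*conj(1) + 1*(-1)*conj(-1) + 1*(-1)*conj(-1)]
      = (1/4)[(5) + (1) + (1) + (1)] = 8/4 = 2
  <chi_rho, chi_3> = (1/4)[1*(5)*conj(1) + 1*(1)*conj(-1) + 1*(-1)*conj(1) + 1*(-1)*conj(-1)]
      = (1/4)[(5) + (-1) + (-1) + (1)] = 4/4 = 1
  <chi_rho, chi_4> = (1/4)[1*(5)*conj(1) + 1*(1)*conj(-1) + 1*(-1)*conj(-1) + 1*(-1)*conj(1)]
      = (1/4)[(5) + (-1) + (1) + (-1)] = 4/4 = 1
Dimension check: dim(rho) = sum (mult * dim) = 1*1 + 2*1 + 1*1 + 1*1 = 5 = chi_rho(e) = 5.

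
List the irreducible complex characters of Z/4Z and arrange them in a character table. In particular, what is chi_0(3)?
Character table of Z/4Z (irreps indexed chi_0,...,chi_3 with chi_k(m) = zeta_4^(k*m), zeta_4 = exp(2*pi*i/4)):
  irrep \ class  {0} (size 1)  {1} (size 1)  {2} (size 1)  {3} (size 1)
  chi_0          1             1             1             1           
  chi_1          1             I             -1            -I          
  chi_2          1             -1            1             -1          
  chi_3          1             -I            -1            I           

Spot check: chi_0(3) = zeta_4^(0*3) = zeta_4^0 = 1.

Explanation: Z/4Z is abelian, so all 4 irreducible complex representations are 1-dimensional. They are given by chi_k(m) = zeta_4^(k*m) for k = 0,...,3. Row orthogonality: sum_m chi_k(m) conj(chi_l(m)) = 4 * [k = l].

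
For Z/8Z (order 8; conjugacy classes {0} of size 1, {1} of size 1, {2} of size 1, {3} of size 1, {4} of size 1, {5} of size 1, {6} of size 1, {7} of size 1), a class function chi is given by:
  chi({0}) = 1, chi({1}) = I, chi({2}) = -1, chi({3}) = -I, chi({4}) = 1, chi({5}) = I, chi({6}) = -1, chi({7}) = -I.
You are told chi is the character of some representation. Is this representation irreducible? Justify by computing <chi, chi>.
Irreducible: <chi, chi> = 1.

<chi, chi> = (1/|G|) sum_C |C| * |chi(C)|^2 = (1/8)[1*|1|^2 + 1*|I|^2 + 1*|-1|^2 + 1*|-I|^2 + 1*|1|^2 + 1*|I|^2 + 1*|-1|^2 + 1*|-I|^2]
  = (1/8)[(1) + (1) + (1) + (1) + (1) + (1) + (1) + (1)] = 8/8 = 1.
(Exp terms are combined using exp(i*s)*conj(exp(i*t)) = exp(i*(s-t)), and sums of them are collapsed using the identity that for every m > 1 the m distinct m-th roots of unity sum to 0, e.g. 1 + exp(2*I*pi/3) + exp(-2*I*pi/3) = 0.)
A character is irreducible iff <chi, chi> = 1, so this representation is irreducible.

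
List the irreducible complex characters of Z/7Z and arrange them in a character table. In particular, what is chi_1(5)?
Character table of Z/7Z (irreps indexed chi_0,...,chi_6 with chi_k(m) = zeta_7^(k*m), zeta_7 = exp(2*pi*i/7)):
  irrep \ class  {0} (size 1)  {1} (size 1)    {2} (size 1)    {3} (size 1)    {4} (size 1)    {5} (size 1)    {6} (size 1)  
  chi_0          1             1               1               1               1               1               1             
  chi_1          1             exp(2*I*pi/7)   exp(4*I*pi/7)   exp(6*I*pi/7)   exp(-6*I*pi/7)  exp(-4*I*pi/7)  exp(-2*I*pi/7)
  chi_2          1             exp(4*I*pi/7)   exp(-6*I*pi/7)  exp(-2*I*pi/7)  exp(2*I*pi/7)   exp(6*I*pi/7)   exp(-4*I*pi/7)
  chi_3          1             exp(6*I*pi/7)   exp(-2*I*pi/7)  exp(4*I*pi/7)   exp(-4*I*pi/7)  exp(2*I*pi/7)   exp(-6*I*pi/7)
  chi_4          1             exp(-6*I*pi/7)  exp(2*I*pi/7)   exp(-4*I*pi/7)  exp(4*I*pi/7)   exp(-2*I*pi/7)  exp(6*I*pi/7) 
  chi_5          1             exp(-4*I*pi/7)  exp(6*I*pi/7)   exp(2*I*pi/7)   exp(-2*I*pi/7)  exp(-6*I*pi/7)  exp(4*I*pi/7) 
  chi_6          1             exp(-2*I*pi/7)  exp(-4*I*pi/7)  exp(-6*I*pi/7)  exp(6*I*pi/7)   exp(4*I*pi/7)   exp(2*I*pi/7) 

Spot check: chi_1(5) = zeta_7^(1*5) = zeta_7^5 = exp(-4*I*pi/7).

Solution. Z/7Z is abelian, so all 7 irreducible complex representations are 1-dimensional. They are given by chi_k(m) = zeta_7^(k*m) for k = 0,...,6. Row orthogonality: sum_m chi_k(m) conj(chi_l(m)) = 7 * [k = l].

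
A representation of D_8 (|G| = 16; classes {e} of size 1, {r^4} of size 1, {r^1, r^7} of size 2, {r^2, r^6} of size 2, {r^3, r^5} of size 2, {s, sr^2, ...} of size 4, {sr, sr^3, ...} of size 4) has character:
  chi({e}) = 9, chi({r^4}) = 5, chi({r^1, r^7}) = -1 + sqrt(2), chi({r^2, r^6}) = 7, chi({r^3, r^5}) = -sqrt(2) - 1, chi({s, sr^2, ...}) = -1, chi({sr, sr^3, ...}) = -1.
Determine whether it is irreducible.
Not irreducible (reducible): <chi, chi> = 14 > 1.

Proof sketch: <chi, chi> = (1/|G|) sum_C |C| * |chi(C)|^2 = (1/16)[1*|9|^2 + 1*|5|^2 + 2*|-1 + sqrt(2)|^2 + 2*|7|^2 + 2*|-sqrt(2) - 1|^2 + 4*|-1|^2 + 4*|-1|^2]
  = (1/16)[(81) + (25) + (6 - 4*sqrt(2)) + (98) + (4*sqrt(2) + 6) + (4) + (4)] = 224/16 = 14.
A character is irreducible iff <chi, chi> = 1, so this representation is reducible.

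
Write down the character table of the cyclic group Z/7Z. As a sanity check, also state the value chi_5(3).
Character table of Z/7Z (irreps indexed chi_0,...,chi_6 with chi_k(m) = zeta_7^(k*m), zeta_7 = exp(2*pi*i/7)):
  irrep \ class  {0} (size 1)  {1} (size 1)    {2} (size 1)    {3} (size 1)    {4} (size 1)    {5} (size 1)    {6} (size 1)  
  chi_0          1             1               1               1               1               1               1             
  chi_1          1             exp(2*I*pi/7)   exp(4*I*pi/7)   exp(6*I*pi/7)   exp(-6*I*pi/7)  exp(-4*I*pi/7)  exp(-2*I*pi/7)
  chi_2          1             exp(4*I*pi/7)   exp(-6*I*pi/7)  exp(-2*I*pi/7)  exp(2*I*pi/7)   exp(6*I*pi/7)   exp(-4*I*pi/7)
  chi_3          1             exp(6*I*pi/7)   exp(-2*I*pi/7)  exp(4*I*pi/7)   exp(-4*I*pi/7)  exp(2*I*pi/7)   exp(-6*I*pi/7)
  chi_4          1             exp(-6*I*pi/7)  exp(2*I*pi/7)   exp(-4*I*pi/7)  exp(4*I*pi/7)   exp(-2*I*pi/7)  exp(6*I*pi/7) 
  chi_5          1             exp(-4*I*pi/7)  exp(6*I*pi/7)   exp(2*I*pi/7)   exp(-2*I*pi/7)  exp(-6*I*pi/7)  exp(4*I*pi/7) 
  chi_6          1             exp(-2*I*pi/7)  exp(-4*I*pi/7)  exp(-6*I*pi/7)  exp(6*I*pi/7)   exp(4*I*pi/7)   exp(2*I*pi/7) 

Spot check: chi_5(3) = zeta_7^(5*3) = zeta_7^15 = exp(2*I*pi/7).

Solution. Z/7Z is abelian, so all 7 irreducible complex representations are 1-dimensional. They are given by chi_k(m) = zeta_7^(k*m) for k = 0,...,6. Row orthogonality: sum_m chi_k(m) conj(chi_l(m)) = 7 * [k = l].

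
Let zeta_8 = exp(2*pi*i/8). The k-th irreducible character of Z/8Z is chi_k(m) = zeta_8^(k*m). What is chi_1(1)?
chi_1(1) = zeta_8^1 = exp(I*pi/4)

Argument: chi_1(1) = zeta_8^(1*1) = zeta_8^1. Since zeta_8^8 = 1, this equals zeta_8^1 = exp(2*pi*i*1/8) = exp(I*pi/4).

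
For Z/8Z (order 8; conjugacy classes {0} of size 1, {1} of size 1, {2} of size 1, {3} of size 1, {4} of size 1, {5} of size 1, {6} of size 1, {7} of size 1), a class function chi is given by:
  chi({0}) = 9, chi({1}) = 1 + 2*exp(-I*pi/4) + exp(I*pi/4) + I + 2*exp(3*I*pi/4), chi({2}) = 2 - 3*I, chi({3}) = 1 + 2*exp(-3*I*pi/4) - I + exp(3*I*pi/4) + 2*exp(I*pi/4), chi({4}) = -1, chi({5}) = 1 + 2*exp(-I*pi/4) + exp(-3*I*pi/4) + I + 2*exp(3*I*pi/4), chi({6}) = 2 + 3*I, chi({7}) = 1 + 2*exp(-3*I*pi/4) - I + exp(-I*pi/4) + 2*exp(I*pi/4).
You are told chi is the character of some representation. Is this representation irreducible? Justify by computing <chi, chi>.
Not irreducible (reducible): <chi, chi> = 15 > 1.

Argument: <chi, chi> = (1/|G|) sum_C |C| * |chi(C)|^2 = (1/8)[1*|9|^2 + 1*|1 + 2*exp(-I*pi/4) + exp(I*pi/4) + I + 2*exp(3*I*pi/4)|^2 + 1*|2 - 3*I|^2 + 1*|1 + 2*exp(-3*I*pi/4) - I + exp(3*I*pi/4) + 2*exp(I*pi/4)|^2 + 1*|-1|^2 + 1*|1 + 2*exp(-I*pi/4) + exp(-3*I*pi/4) + I + 2*exp(3*I*pi/4)|^2 + 1*|2 + 3*I|^2 + 1*|1 + 2*exp(-3*I*pi/4) - I + exp(-I*pi/4) + 2*exp(I*pi/4)|^2]
  = (1/8)[(81) + (3 + 5*exp(-I*pi/4) + 2*exp(I*pi/4) + 3*exp(3*I*pi/4)) + (13) + (3 + 3*exp(-I*pi/4) + 2*exp(-3*I*pi/4) + 5*exp(3*I*pi/4)) + (1) + (3 + 3*exp(-I*pi/4) + 2*exp(-3*I*pi/4) + 5*exp(3*I*pi/4)) + (13) + (3 + 5*exp(-I*pi/4) + 2*exp(I*pi/4) + 3*exp(3*I*pi/4))] = 120/8 = 15.
(Exp terms are combined using exp(i*s)*conj(exp(i*t)) = exp(i*(s-t)), and sums of them are collapsed using the identity that for every m > 1 the m distinct m-th roots of unity sum to 0, e.g. 1 + exp(2*I*pi/3) + exp(-2*I*pi/3) = 0.)
A character is irreducible iff <chi, chi> = 1, so this representation is reducible.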